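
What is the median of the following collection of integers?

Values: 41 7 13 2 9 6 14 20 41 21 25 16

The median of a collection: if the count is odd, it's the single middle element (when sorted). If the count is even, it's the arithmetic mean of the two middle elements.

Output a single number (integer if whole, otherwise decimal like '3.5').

Step 1: insert 41 -> lo=[41] (size 1, max 41) hi=[] (size 0) -> median=41
Step 2: insert 7 -> lo=[7] (size 1, max 7) hi=[41] (size 1, min 41) -> median=24
Step 3: insert 13 -> lo=[7, 13] (size 2, max 13) hi=[41] (size 1, min 41) -> median=13
Step 4: insert 2 -> lo=[2, 7] (size 2, max 7) hi=[13, 41] (size 2, min 13) -> median=10
Step 5: insert 9 -> lo=[2, 7, 9] (size 3, max 9) hi=[13, 41] (size 2, min 13) -> median=9
Step 6: insert 6 -> lo=[2, 6, 7] (size 3, max 7) hi=[9, 13, 41] (size 3, min 9) -> median=8
Step 7: insert 14 -> lo=[2, 6, 7, 9] (size 4, max 9) hi=[13, 14, 41] (size 3, min 13) -> median=9
Step 8: insert 20 -> lo=[2, 6, 7, 9] (size 4, max 9) hi=[13, 14, 20, 41] (size 4, min 13) -> median=11
Step 9: insert 41 -> lo=[2, 6, 7, 9, 13] (size 5, max 13) hi=[14, 20, 41, 41] (size 4, min 14) -> median=13
Step 10: insert 21 -> lo=[2, 6, 7, 9, 13] (size 5, max 13) hi=[14, 20, 21, 41, 41] (size 5, min 14) -> median=13.5
Step 11: insert 25 -> lo=[2, 6, 7, 9, 13, 14] (size 6, max 14) hi=[20, 21, 25, 41, 41] (size 5, min 20) -> median=14
Step 12: insert 16 -> lo=[2, 6, 7, 9, 13, 14] (size 6, max 14) hi=[16, 20, 21, 25, 41, 41] (size 6, min 16) -> median=15

Answer: 15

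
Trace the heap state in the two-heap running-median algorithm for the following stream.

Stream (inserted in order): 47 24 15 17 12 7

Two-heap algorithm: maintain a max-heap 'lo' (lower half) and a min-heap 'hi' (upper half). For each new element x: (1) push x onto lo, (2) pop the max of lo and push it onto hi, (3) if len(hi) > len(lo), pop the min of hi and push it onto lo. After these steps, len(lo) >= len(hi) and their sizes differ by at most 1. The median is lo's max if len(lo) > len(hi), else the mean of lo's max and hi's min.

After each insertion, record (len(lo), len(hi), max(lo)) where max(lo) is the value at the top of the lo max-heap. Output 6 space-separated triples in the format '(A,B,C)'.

Answer: (1,0,47) (1,1,24) (2,1,24) (2,2,17) (3,2,17) (3,3,15)

Derivation:
Step 1: insert 47 -> lo=[47] hi=[] -> (len(lo)=1, len(hi)=0, max(lo)=47)
Step 2: insert 24 -> lo=[24] hi=[47] -> (len(lo)=1, len(hi)=1, max(lo)=24)
Step 3: insert 15 -> lo=[15, 24] hi=[47] -> (len(lo)=2, len(hi)=1, max(lo)=24)
Step 4: insert 17 -> lo=[15, 17] hi=[24, 47] -> (len(lo)=2, len(hi)=2, max(lo)=17)
Step 5: insert 12 -> lo=[12, 15, 17] hi=[24, 47] -> (len(lo)=3, len(hi)=2, max(lo)=17)
Step 6: insert 7 -> lo=[7, 12, 15] hi=[17, 24, 47] -> (len(lo)=3, len(hi)=3, max(lo)=15)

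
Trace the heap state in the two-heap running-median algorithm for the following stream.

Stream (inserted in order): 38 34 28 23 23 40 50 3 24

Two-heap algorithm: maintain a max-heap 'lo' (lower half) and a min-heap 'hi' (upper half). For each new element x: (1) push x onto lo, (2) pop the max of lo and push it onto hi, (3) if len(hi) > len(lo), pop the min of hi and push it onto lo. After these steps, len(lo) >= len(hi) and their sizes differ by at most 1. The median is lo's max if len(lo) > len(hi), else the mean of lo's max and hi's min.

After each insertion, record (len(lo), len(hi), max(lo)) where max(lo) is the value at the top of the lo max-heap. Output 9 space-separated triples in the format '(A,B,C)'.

Step 1: insert 38 -> lo=[38] hi=[] -> (len(lo)=1, len(hi)=0, max(lo)=38)
Step 2: insert 34 -> lo=[34] hi=[38] -> (len(lo)=1, len(hi)=1, max(lo)=34)
Step 3: insert 28 -> lo=[28, 34] hi=[38] -> (len(lo)=2, len(hi)=1, max(lo)=34)
Step 4: insert 23 -> lo=[23, 28] hi=[34, 38] -> (len(lo)=2, len(hi)=2, max(lo)=28)
Step 5: insert 23 -> lo=[23, 23, 28] hi=[34, 38] -> (len(lo)=3, len(hi)=2, max(lo)=28)
Step 6: insert 40 -> lo=[23, 23, 28] hi=[34, 38, 40] -> (len(lo)=3, len(hi)=3, max(lo)=28)
Step 7: insert 50 -> lo=[23, 23, 28, 34] hi=[38, 40, 50] -> (len(lo)=4, len(hi)=3, max(lo)=34)
Step 8: insert 3 -> lo=[3, 23, 23, 28] hi=[34, 38, 40, 50] -> (len(lo)=4, len(hi)=4, max(lo)=28)
Step 9: insert 24 -> lo=[3, 23, 23, 24, 28] hi=[34, 38, 40, 50] -> (len(lo)=5, len(hi)=4, max(lo)=28)

Answer: (1,0,38) (1,1,34) (2,1,34) (2,2,28) (3,2,28) (3,3,28) (4,3,34) (4,4,28) (5,4,28)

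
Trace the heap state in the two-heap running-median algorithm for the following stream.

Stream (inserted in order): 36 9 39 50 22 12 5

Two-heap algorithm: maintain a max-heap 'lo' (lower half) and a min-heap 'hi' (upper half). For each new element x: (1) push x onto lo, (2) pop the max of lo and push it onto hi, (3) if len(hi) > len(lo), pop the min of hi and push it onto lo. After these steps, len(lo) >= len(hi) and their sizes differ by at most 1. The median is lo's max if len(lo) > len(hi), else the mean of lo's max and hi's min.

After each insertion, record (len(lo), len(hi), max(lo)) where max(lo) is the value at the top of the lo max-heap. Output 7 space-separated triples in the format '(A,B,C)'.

Step 1: insert 36 -> lo=[36] hi=[] -> (len(lo)=1, len(hi)=0, max(lo)=36)
Step 2: insert 9 -> lo=[9] hi=[36] -> (len(lo)=1, len(hi)=1, max(lo)=9)
Step 3: insert 39 -> lo=[9, 36] hi=[39] -> (len(lo)=2, len(hi)=1, max(lo)=36)
Step 4: insert 50 -> lo=[9, 36] hi=[39, 50] -> (len(lo)=2, len(hi)=2, max(lo)=36)
Step 5: insert 22 -> lo=[9, 22, 36] hi=[39, 50] -> (len(lo)=3, len(hi)=2, max(lo)=36)
Step 6: insert 12 -> lo=[9, 12, 22] hi=[36, 39, 50] -> (len(lo)=3, len(hi)=3, max(lo)=22)
Step 7: insert 5 -> lo=[5, 9, 12, 22] hi=[36, 39, 50] -> (len(lo)=4, len(hi)=3, max(lo)=22)

Answer: (1,0,36) (1,1,9) (2,1,36) (2,2,36) (3,2,36) (3,3,22) (4,3,22)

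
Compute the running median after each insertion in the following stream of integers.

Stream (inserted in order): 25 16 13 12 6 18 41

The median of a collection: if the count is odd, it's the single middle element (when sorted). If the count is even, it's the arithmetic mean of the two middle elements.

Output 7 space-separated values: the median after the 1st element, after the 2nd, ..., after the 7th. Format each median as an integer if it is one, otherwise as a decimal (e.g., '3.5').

Answer: 25 20.5 16 14.5 13 14.5 16

Derivation:
Step 1: insert 25 -> lo=[25] (size 1, max 25) hi=[] (size 0) -> median=25
Step 2: insert 16 -> lo=[16] (size 1, max 16) hi=[25] (size 1, min 25) -> median=20.5
Step 3: insert 13 -> lo=[13, 16] (size 2, max 16) hi=[25] (size 1, min 25) -> median=16
Step 4: insert 12 -> lo=[12, 13] (size 2, max 13) hi=[16, 25] (size 2, min 16) -> median=14.5
Step 5: insert 6 -> lo=[6, 12, 13] (size 3, max 13) hi=[16, 25] (size 2, min 16) -> median=13
Step 6: insert 18 -> lo=[6, 12, 13] (size 3, max 13) hi=[16, 18, 25] (size 3, min 16) -> median=14.5
Step 7: insert 41 -> lo=[6, 12, 13, 16] (size 4, max 16) hi=[18, 25, 41] (size 3, min 18) -> median=16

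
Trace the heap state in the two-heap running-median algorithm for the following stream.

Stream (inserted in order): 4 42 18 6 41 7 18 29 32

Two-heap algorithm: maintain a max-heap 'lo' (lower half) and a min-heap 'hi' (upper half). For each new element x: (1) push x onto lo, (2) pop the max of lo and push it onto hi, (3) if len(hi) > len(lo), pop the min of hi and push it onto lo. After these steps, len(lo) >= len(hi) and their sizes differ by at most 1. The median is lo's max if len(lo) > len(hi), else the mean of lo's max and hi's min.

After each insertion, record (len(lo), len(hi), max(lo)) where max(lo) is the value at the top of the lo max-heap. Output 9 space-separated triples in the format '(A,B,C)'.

Step 1: insert 4 -> lo=[4] hi=[] -> (len(lo)=1, len(hi)=0, max(lo)=4)
Step 2: insert 42 -> lo=[4] hi=[42] -> (len(lo)=1, len(hi)=1, max(lo)=4)
Step 3: insert 18 -> lo=[4, 18] hi=[42] -> (len(lo)=2, len(hi)=1, max(lo)=18)
Step 4: insert 6 -> lo=[4, 6] hi=[18, 42] -> (len(lo)=2, len(hi)=2, max(lo)=6)
Step 5: insert 41 -> lo=[4, 6, 18] hi=[41, 42] -> (len(lo)=3, len(hi)=2, max(lo)=18)
Step 6: insert 7 -> lo=[4, 6, 7] hi=[18, 41, 42] -> (len(lo)=3, len(hi)=3, max(lo)=7)
Step 7: insert 18 -> lo=[4, 6, 7, 18] hi=[18, 41, 42] -> (len(lo)=4, len(hi)=3, max(lo)=18)
Step 8: insert 29 -> lo=[4, 6, 7, 18] hi=[18, 29, 41, 42] -> (len(lo)=4, len(hi)=4, max(lo)=18)
Step 9: insert 32 -> lo=[4, 6, 7, 18, 18] hi=[29, 32, 41, 42] -> (len(lo)=5, len(hi)=4, max(lo)=18)

Answer: (1,0,4) (1,1,4) (2,1,18) (2,2,6) (3,2,18) (3,3,7) (4,3,18) (4,4,18) (5,4,18)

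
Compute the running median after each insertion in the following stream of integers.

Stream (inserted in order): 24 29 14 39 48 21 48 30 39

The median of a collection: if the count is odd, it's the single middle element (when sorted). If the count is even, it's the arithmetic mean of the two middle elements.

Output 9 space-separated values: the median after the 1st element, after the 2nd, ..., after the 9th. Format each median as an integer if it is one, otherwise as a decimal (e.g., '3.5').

Answer: 24 26.5 24 26.5 29 26.5 29 29.5 30

Derivation:
Step 1: insert 24 -> lo=[24] (size 1, max 24) hi=[] (size 0) -> median=24
Step 2: insert 29 -> lo=[24] (size 1, max 24) hi=[29] (size 1, min 29) -> median=26.5
Step 3: insert 14 -> lo=[14, 24] (size 2, max 24) hi=[29] (size 1, min 29) -> median=24
Step 4: insert 39 -> lo=[14, 24] (size 2, max 24) hi=[29, 39] (size 2, min 29) -> median=26.5
Step 5: insert 48 -> lo=[14, 24, 29] (size 3, max 29) hi=[39, 48] (size 2, min 39) -> median=29
Step 6: insert 21 -> lo=[14, 21, 24] (size 3, max 24) hi=[29, 39, 48] (size 3, min 29) -> median=26.5
Step 7: insert 48 -> lo=[14, 21, 24, 29] (size 4, max 29) hi=[39, 48, 48] (size 3, min 39) -> median=29
Step 8: insert 30 -> lo=[14, 21, 24, 29] (size 4, max 29) hi=[30, 39, 48, 48] (size 4, min 30) -> median=29.5
Step 9: insert 39 -> lo=[14, 21, 24, 29, 30] (size 5, max 30) hi=[39, 39, 48, 48] (size 4, min 39) -> median=30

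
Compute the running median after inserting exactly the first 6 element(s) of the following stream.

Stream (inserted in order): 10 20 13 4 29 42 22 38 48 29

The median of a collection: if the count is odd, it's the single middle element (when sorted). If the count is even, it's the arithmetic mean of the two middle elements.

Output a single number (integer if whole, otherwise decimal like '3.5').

Answer: 16.5

Derivation:
Step 1: insert 10 -> lo=[10] (size 1, max 10) hi=[] (size 0) -> median=10
Step 2: insert 20 -> lo=[10] (size 1, max 10) hi=[20] (size 1, min 20) -> median=15
Step 3: insert 13 -> lo=[10, 13] (size 2, max 13) hi=[20] (size 1, min 20) -> median=13
Step 4: insert 4 -> lo=[4, 10] (size 2, max 10) hi=[13, 20] (size 2, min 13) -> median=11.5
Step 5: insert 29 -> lo=[4, 10, 13] (size 3, max 13) hi=[20, 29] (size 2, min 20) -> median=13
Step 6: insert 42 -> lo=[4, 10, 13] (size 3, max 13) hi=[20, 29, 42] (size 3, min 20) -> median=16.5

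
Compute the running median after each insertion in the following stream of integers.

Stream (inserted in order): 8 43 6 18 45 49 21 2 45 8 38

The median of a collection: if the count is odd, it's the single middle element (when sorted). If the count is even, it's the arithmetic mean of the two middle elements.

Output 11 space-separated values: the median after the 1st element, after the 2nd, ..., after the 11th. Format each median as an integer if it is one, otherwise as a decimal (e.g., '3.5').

Answer: 8 25.5 8 13 18 30.5 21 19.5 21 19.5 21

Derivation:
Step 1: insert 8 -> lo=[8] (size 1, max 8) hi=[] (size 0) -> median=8
Step 2: insert 43 -> lo=[8] (size 1, max 8) hi=[43] (size 1, min 43) -> median=25.5
Step 3: insert 6 -> lo=[6, 8] (size 2, max 8) hi=[43] (size 1, min 43) -> median=8
Step 4: insert 18 -> lo=[6, 8] (size 2, max 8) hi=[18, 43] (size 2, min 18) -> median=13
Step 5: insert 45 -> lo=[6, 8, 18] (size 3, max 18) hi=[43, 45] (size 2, min 43) -> median=18
Step 6: insert 49 -> lo=[6, 8, 18] (size 3, max 18) hi=[43, 45, 49] (size 3, min 43) -> median=30.5
Step 7: insert 21 -> lo=[6, 8, 18, 21] (size 4, max 21) hi=[43, 45, 49] (size 3, min 43) -> median=21
Step 8: insert 2 -> lo=[2, 6, 8, 18] (size 4, max 18) hi=[21, 43, 45, 49] (size 4, min 21) -> median=19.5
Step 9: insert 45 -> lo=[2, 6, 8, 18, 21] (size 5, max 21) hi=[43, 45, 45, 49] (size 4, min 43) -> median=21
Step 10: insert 8 -> lo=[2, 6, 8, 8, 18] (size 5, max 18) hi=[21, 43, 45, 45, 49] (size 5, min 21) -> median=19.5
Step 11: insert 38 -> lo=[2, 6, 8, 8, 18, 21] (size 6, max 21) hi=[38, 43, 45, 45, 49] (size 5, min 38) -> median=21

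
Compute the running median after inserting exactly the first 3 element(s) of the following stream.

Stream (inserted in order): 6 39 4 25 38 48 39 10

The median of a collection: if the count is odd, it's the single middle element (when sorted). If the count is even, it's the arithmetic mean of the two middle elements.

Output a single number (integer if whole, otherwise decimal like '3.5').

Answer: 6

Derivation:
Step 1: insert 6 -> lo=[6] (size 1, max 6) hi=[] (size 0) -> median=6
Step 2: insert 39 -> lo=[6] (size 1, max 6) hi=[39] (size 1, min 39) -> median=22.5
Step 3: insert 4 -> lo=[4, 6] (size 2, max 6) hi=[39] (size 1, min 39) -> median=6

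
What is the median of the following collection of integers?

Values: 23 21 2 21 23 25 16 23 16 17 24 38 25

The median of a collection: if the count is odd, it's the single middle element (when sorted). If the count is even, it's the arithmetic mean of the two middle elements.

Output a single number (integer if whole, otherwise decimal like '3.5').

Answer: 23

Derivation:
Step 1: insert 23 -> lo=[23] (size 1, max 23) hi=[] (size 0) -> median=23
Step 2: insert 21 -> lo=[21] (size 1, max 21) hi=[23] (size 1, min 23) -> median=22
Step 3: insert 2 -> lo=[2, 21] (size 2, max 21) hi=[23] (size 1, min 23) -> median=21
Step 4: insert 21 -> lo=[2, 21] (size 2, max 21) hi=[21, 23] (size 2, min 21) -> median=21
Step 5: insert 23 -> lo=[2, 21, 21] (size 3, max 21) hi=[23, 23] (size 2, min 23) -> median=21
Step 6: insert 25 -> lo=[2, 21, 21] (size 3, max 21) hi=[23, 23, 25] (size 3, min 23) -> median=22
Step 7: insert 16 -> lo=[2, 16, 21, 21] (size 4, max 21) hi=[23, 23, 25] (size 3, min 23) -> median=21
Step 8: insert 23 -> lo=[2, 16, 21, 21] (size 4, max 21) hi=[23, 23, 23, 25] (size 4, min 23) -> median=22
Step 9: insert 16 -> lo=[2, 16, 16, 21, 21] (size 5, max 21) hi=[23, 23, 23, 25] (size 4, min 23) -> median=21
Step 10: insert 17 -> lo=[2, 16, 16, 17, 21] (size 5, max 21) hi=[21, 23, 23, 23, 25] (size 5, min 21) -> median=21
Step 11: insert 24 -> lo=[2, 16, 16, 17, 21, 21] (size 6, max 21) hi=[23, 23, 23, 24, 25] (size 5, min 23) -> median=21
Step 12: insert 38 -> lo=[2, 16, 16, 17, 21, 21] (size 6, max 21) hi=[23, 23, 23, 24, 25, 38] (size 6, min 23) -> median=22
Step 13: insert 25 -> lo=[2, 16, 16, 17, 21, 21, 23] (size 7, max 23) hi=[23, 23, 24, 25, 25, 38] (size 6, min 23) -> median=23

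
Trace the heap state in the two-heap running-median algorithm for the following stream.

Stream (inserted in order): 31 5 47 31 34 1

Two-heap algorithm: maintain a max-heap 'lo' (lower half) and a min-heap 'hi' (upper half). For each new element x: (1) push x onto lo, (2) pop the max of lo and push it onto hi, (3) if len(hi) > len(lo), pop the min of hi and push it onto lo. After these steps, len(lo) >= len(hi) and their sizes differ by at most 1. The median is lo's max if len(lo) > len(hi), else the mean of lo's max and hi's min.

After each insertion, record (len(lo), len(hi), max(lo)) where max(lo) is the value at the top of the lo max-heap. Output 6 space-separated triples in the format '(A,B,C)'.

Answer: (1,0,31) (1,1,5) (2,1,31) (2,2,31) (3,2,31) (3,3,31)

Derivation:
Step 1: insert 31 -> lo=[31] hi=[] -> (len(lo)=1, len(hi)=0, max(lo)=31)
Step 2: insert 5 -> lo=[5] hi=[31] -> (len(lo)=1, len(hi)=1, max(lo)=5)
Step 3: insert 47 -> lo=[5, 31] hi=[47] -> (len(lo)=2, len(hi)=1, max(lo)=31)
Step 4: insert 31 -> lo=[5, 31] hi=[31, 47] -> (len(lo)=2, len(hi)=2, max(lo)=31)
Step 5: insert 34 -> lo=[5, 31, 31] hi=[34, 47] -> (len(lo)=3, len(hi)=2, max(lo)=31)
Step 6: insert 1 -> lo=[1, 5, 31] hi=[31, 34, 47] -> (len(lo)=3, len(hi)=3, max(lo)=31)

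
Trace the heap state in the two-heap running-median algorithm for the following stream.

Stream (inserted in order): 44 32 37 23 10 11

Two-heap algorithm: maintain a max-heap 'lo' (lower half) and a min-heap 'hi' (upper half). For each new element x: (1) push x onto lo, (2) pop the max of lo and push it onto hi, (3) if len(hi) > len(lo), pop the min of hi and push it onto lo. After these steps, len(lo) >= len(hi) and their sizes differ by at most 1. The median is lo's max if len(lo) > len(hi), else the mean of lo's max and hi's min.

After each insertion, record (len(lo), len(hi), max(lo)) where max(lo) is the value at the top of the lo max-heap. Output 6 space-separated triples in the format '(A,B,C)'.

Answer: (1,0,44) (1,1,32) (2,1,37) (2,2,32) (3,2,32) (3,3,23)

Derivation:
Step 1: insert 44 -> lo=[44] hi=[] -> (len(lo)=1, len(hi)=0, max(lo)=44)
Step 2: insert 32 -> lo=[32] hi=[44] -> (len(lo)=1, len(hi)=1, max(lo)=32)
Step 3: insert 37 -> lo=[32, 37] hi=[44] -> (len(lo)=2, len(hi)=1, max(lo)=37)
Step 4: insert 23 -> lo=[23, 32] hi=[37, 44] -> (len(lo)=2, len(hi)=2, max(lo)=32)
Step 5: insert 10 -> lo=[10, 23, 32] hi=[37, 44] -> (len(lo)=3, len(hi)=2, max(lo)=32)
Step 6: insert 11 -> lo=[10, 11, 23] hi=[32, 37, 44] -> (len(lo)=3, len(hi)=3, max(lo)=23)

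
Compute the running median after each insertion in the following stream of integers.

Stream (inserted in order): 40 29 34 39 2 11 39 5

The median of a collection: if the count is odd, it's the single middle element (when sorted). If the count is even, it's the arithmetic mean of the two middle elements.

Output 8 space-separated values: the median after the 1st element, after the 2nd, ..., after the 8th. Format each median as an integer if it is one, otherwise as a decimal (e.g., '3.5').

Answer: 40 34.5 34 36.5 34 31.5 34 31.5

Derivation:
Step 1: insert 40 -> lo=[40] (size 1, max 40) hi=[] (size 0) -> median=40
Step 2: insert 29 -> lo=[29] (size 1, max 29) hi=[40] (size 1, min 40) -> median=34.5
Step 3: insert 34 -> lo=[29, 34] (size 2, max 34) hi=[40] (size 1, min 40) -> median=34
Step 4: insert 39 -> lo=[29, 34] (size 2, max 34) hi=[39, 40] (size 2, min 39) -> median=36.5
Step 5: insert 2 -> lo=[2, 29, 34] (size 3, max 34) hi=[39, 40] (size 2, min 39) -> median=34
Step 6: insert 11 -> lo=[2, 11, 29] (size 3, max 29) hi=[34, 39, 40] (size 3, min 34) -> median=31.5
Step 7: insert 39 -> lo=[2, 11, 29, 34] (size 4, max 34) hi=[39, 39, 40] (size 3, min 39) -> median=34
Step 8: insert 5 -> lo=[2, 5, 11, 29] (size 4, max 29) hi=[34, 39, 39, 40] (size 4, min 34) -> median=31.5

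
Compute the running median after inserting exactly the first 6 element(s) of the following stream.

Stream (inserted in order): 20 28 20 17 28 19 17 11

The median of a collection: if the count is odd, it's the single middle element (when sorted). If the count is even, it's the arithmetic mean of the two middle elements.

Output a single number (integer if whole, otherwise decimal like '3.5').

Step 1: insert 20 -> lo=[20] (size 1, max 20) hi=[] (size 0) -> median=20
Step 2: insert 28 -> lo=[20] (size 1, max 20) hi=[28] (size 1, min 28) -> median=24
Step 3: insert 20 -> lo=[20, 20] (size 2, max 20) hi=[28] (size 1, min 28) -> median=20
Step 4: insert 17 -> lo=[17, 20] (size 2, max 20) hi=[20, 28] (size 2, min 20) -> median=20
Step 5: insert 28 -> lo=[17, 20, 20] (size 3, max 20) hi=[28, 28] (size 2, min 28) -> median=20
Step 6: insert 19 -> lo=[17, 19, 20] (size 3, max 20) hi=[20, 28, 28] (size 3, min 20) -> median=20

Answer: 20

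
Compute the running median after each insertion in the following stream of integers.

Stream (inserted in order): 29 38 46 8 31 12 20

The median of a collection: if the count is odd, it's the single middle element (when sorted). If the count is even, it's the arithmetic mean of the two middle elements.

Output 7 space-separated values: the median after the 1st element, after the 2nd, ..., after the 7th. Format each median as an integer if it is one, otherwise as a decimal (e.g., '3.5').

Step 1: insert 29 -> lo=[29] (size 1, max 29) hi=[] (size 0) -> median=29
Step 2: insert 38 -> lo=[29] (size 1, max 29) hi=[38] (size 1, min 38) -> median=33.5
Step 3: insert 46 -> lo=[29, 38] (size 2, max 38) hi=[46] (size 1, min 46) -> median=38
Step 4: insert 8 -> lo=[8, 29] (size 2, max 29) hi=[38, 46] (size 2, min 38) -> median=33.5
Step 5: insert 31 -> lo=[8, 29, 31] (size 3, max 31) hi=[38, 46] (size 2, min 38) -> median=31
Step 6: insert 12 -> lo=[8, 12, 29] (size 3, max 29) hi=[31, 38, 46] (size 3, min 31) -> median=30
Step 7: insert 20 -> lo=[8, 12, 20, 29] (size 4, max 29) hi=[31, 38, 46] (size 3, min 31) -> median=29

Answer: 29 33.5 38 33.5 31 30 29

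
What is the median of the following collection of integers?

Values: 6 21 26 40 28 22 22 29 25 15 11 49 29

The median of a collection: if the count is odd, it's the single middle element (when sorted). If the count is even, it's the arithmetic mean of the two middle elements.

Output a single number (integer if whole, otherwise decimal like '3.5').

Answer: 25

Derivation:
Step 1: insert 6 -> lo=[6] (size 1, max 6) hi=[] (size 0) -> median=6
Step 2: insert 21 -> lo=[6] (size 1, max 6) hi=[21] (size 1, min 21) -> median=13.5
Step 3: insert 26 -> lo=[6, 21] (size 2, max 21) hi=[26] (size 1, min 26) -> median=21
Step 4: insert 40 -> lo=[6, 21] (size 2, max 21) hi=[26, 40] (size 2, min 26) -> median=23.5
Step 5: insert 28 -> lo=[6, 21, 26] (size 3, max 26) hi=[28, 40] (size 2, min 28) -> median=26
Step 6: insert 22 -> lo=[6, 21, 22] (size 3, max 22) hi=[26, 28, 40] (size 3, min 26) -> median=24
Step 7: insert 22 -> lo=[6, 21, 22, 22] (size 4, max 22) hi=[26, 28, 40] (size 3, min 26) -> median=22
Step 8: insert 29 -> lo=[6, 21, 22, 22] (size 4, max 22) hi=[26, 28, 29, 40] (size 4, min 26) -> median=24
Step 9: insert 25 -> lo=[6, 21, 22, 22, 25] (size 5, max 25) hi=[26, 28, 29, 40] (size 4, min 26) -> median=25
Step 10: insert 15 -> lo=[6, 15, 21, 22, 22] (size 5, max 22) hi=[25, 26, 28, 29, 40] (size 5, min 25) -> median=23.5
Step 11: insert 11 -> lo=[6, 11, 15, 21, 22, 22] (size 6, max 22) hi=[25, 26, 28, 29, 40] (size 5, min 25) -> median=22
Step 12: insert 49 -> lo=[6, 11, 15, 21, 22, 22] (size 6, max 22) hi=[25, 26, 28, 29, 40, 49] (size 6, min 25) -> median=23.5
Step 13: insert 29 -> lo=[6, 11, 15, 21, 22, 22, 25] (size 7, max 25) hi=[26, 28, 29, 29, 40, 49] (size 6, min 26) -> median=25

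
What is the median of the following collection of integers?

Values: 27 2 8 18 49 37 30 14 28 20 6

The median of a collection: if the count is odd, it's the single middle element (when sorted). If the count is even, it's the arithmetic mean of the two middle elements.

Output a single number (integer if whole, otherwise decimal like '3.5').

Step 1: insert 27 -> lo=[27] (size 1, max 27) hi=[] (size 0) -> median=27
Step 2: insert 2 -> lo=[2] (size 1, max 2) hi=[27] (size 1, min 27) -> median=14.5
Step 3: insert 8 -> lo=[2, 8] (size 2, max 8) hi=[27] (size 1, min 27) -> median=8
Step 4: insert 18 -> lo=[2, 8] (size 2, max 8) hi=[18, 27] (size 2, min 18) -> median=13
Step 5: insert 49 -> lo=[2, 8, 18] (size 3, max 18) hi=[27, 49] (size 2, min 27) -> median=18
Step 6: insert 37 -> lo=[2, 8, 18] (size 3, max 18) hi=[27, 37, 49] (size 3, min 27) -> median=22.5
Step 7: insert 30 -> lo=[2, 8, 18, 27] (size 4, max 27) hi=[30, 37, 49] (size 3, min 30) -> median=27
Step 8: insert 14 -> lo=[2, 8, 14, 18] (size 4, max 18) hi=[27, 30, 37, 49] (size 4, min 27) -> median=22.5
Step 9: insert 28 -> lo=[2, 8, 14, 18, 27] (size 5, max 27) hi=[28, 30, 37, 49] (size 4, min 28) -> median=27
Step 10: insert 20 -> lo=[2, 8, 14, 18, 20] (size 5, max 20) hi=[27, 28, 30, 37, 49] (size 5, min 27) -> median=23.5
Step 11: insert 6 -> lo=[2, 6, 8, 14, 18, 20] (size 6, max 20) hi=[27, 28, 30, 37, 49] (size 5, min 27) -> median=20

Answer: 20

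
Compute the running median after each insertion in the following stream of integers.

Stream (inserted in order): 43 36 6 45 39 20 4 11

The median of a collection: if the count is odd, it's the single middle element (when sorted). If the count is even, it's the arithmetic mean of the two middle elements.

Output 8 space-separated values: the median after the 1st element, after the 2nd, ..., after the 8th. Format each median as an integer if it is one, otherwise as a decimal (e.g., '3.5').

Answer: 43 39.5 36 39.5 39 37.5 36 28

Derivation:
Step 1: insert 43 -> lo=[43] (size 1, max 43) hi=[] (size 0) -> median=43
Step 2: insert 36 -> lo=[36] (size 1, max 36) hi=[43] (size 1, min 43) -> median=39.5
Step 3: insert 6 -> lo=[6, 36] (size 2, max 36) hi=[43] (size 1, min 43) -> median=36
Step 4: insert 45 -> lo=[6, 36] (size 2, max 36) hi=[43, 45] (size 2, min 43) -> median=39.5
Step 5: insert 39 -> lo=[6, 36, 39] (size 3, max 39) hi=[43, 45] (size 2, min 43) -> median=39
Step 6: insert 20 -> lo=[6, 20, 36] (size 3, max 36) hi=[39, 43, 45] (size 3, min 39) -> median=37.5
Step 7: insert 4 -> lo=[4, 6, 20, 36] (size 4, max 36) hi=[39, 43, 45] (size 3, min 39) -> median=36
Step 8: insert 11 -> lo=[4, 6, 11, 20] (size 4, max 20) hi=[36, 39, 43, 45] (size 4, min 36) -> median=28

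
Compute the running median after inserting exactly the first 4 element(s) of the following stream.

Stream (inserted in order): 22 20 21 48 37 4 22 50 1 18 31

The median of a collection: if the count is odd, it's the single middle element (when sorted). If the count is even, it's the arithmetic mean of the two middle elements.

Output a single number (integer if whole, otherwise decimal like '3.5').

Step 1: insert 22 -> lo=[22] (size 1, max 22) hi=[] (size 0) -> median=22
Step 2: insert 20 -> lo=[20] (size 1, max 20) hi=[22] (size 1, min 22) -> median=21
Step 3: insert 21 -> lo=[20, 21] (size 2, max 21) hi=[22] (size 1, min 22) -> median=21
Step 4: insert 48 -> lo=[20, 21] (size 2, max 21) hi=[22, 48] (size 2, min 22) -> median=21.5

Answer: 21.5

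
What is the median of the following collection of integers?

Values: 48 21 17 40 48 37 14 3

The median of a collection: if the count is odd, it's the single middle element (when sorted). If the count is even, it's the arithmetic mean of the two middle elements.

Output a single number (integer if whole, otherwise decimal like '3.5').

Answer: 29

Derivation:
Step 1: insert 48 -> lo=[48] (size 1, max 48) hi=[] (size 0) -> median=48
Step 2: insert 21 -> lo=[21] (size 1, max 21) hi=[48] (size 1, min 48) -> median=34.5
Step 3: insert 17 -> lo=[17, 21] (size 2, max 21) hi=[48] (size 1, min 48) -> median=21
Step 4: insert 40 -> lo=[17, 21] (size 2, max 21) hi=[40, 48] (size 2, min 40) -> median=30.5
Step 5: insert 48 -> lo=[17, 21, 40] (size 3, max 40) hi=[48, 48] (size 2, min 48) -> median=40
Step 6: insert 37 -> lo=[17, 21, 37] (size 3, max 37) hi=[40, 48, 48] (size 3, min 40) -> median=38.5
Step 7: insert 14 -> lo=[14, 17, 21, 37] (size 4, max 37) hi=[40, 48, 48] (size 3, min 40) -> median=37
Step 8: insert 3 -> lo=[3, 14, 17, 21] (size 4, max 21) hi=[37, 40, 48, 48] (size 4, min 37) -> median=29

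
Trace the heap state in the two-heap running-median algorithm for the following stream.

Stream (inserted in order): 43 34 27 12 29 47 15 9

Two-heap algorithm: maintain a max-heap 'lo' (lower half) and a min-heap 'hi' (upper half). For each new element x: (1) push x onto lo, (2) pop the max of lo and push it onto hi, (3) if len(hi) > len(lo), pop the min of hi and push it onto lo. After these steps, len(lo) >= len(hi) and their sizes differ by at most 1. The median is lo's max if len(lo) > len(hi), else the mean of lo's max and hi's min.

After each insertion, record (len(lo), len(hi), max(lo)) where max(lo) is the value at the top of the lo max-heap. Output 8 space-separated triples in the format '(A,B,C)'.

Step 1: insert 43 -> lo=[43] hi=[] -> (len(lo)=1, len(hi)=0, max(lo)=43)
Step 2: insert 34 -> lo=[34] hi=[43] -> (len(lo)=1, len(hi)=1, max(lo)=34)
Step 3: insert 27 -> lo=[27, 34] hi=[43] -> (len(lo)=2, len(hi)=1, max(lo)=34)
Step 4: insert 12 -> lo=[12, 27] hi=[34, 43] -> (len(lo)=2, len(hi)=2, max(lo)=27)
Step 5: insert 29 -> lo=[12, 27, 29] hi=[34, 43] -> (len(lo)=3, len(hi)=2, max(lo)=29)
Step 6: insert 47 -> lo=[12, 27, 29] hi=[34, 43, 47] -> (len(lo)=3, len(hi)=3, max(lo)=29)
Step 7: insert 15 -> lo=[12, 15, 27, 29] hi=[34, 43, 47] -> (len(lo)=4, len(hi)=3, max(lo)=29)
Step 8: insert 9 -> lo=[9, 12, 15, 27] hi=[29, 34, 43, 47] -> (len(lo)=4, len(hi)=4, max(lo)=27)

Answer: (1,0,43) (1,1,34) (2,1,34) (2,2,27) (3,2,29) (3,3,29) (4,3,29) (4,4,27)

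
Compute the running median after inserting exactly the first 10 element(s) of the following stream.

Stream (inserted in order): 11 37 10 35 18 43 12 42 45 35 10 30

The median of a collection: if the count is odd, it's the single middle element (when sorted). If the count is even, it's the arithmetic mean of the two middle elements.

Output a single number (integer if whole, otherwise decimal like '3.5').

Step 1: insert 11 -> lo=[11] (size 1, max 11) hi=[] (size 0) -> median=11
Step 2: insert 37 -> lo=[11] (size 1, max 11) hi=[37] (size 1, min 37) -> median=24
Step 3: insert 10 -> lo=[10, 11] (size 2, max 11) hi=[37] (size 1, min 37) -> median=11
Step 4: insert 35 -> lo=[10, 11] (size 2, max 11) hi=[35, 37] (size 2, min 35) -> median=23
Step 5: insert 18 -> lo=[10, 11, 18] (size 3, max 18) hi=[35, 37] (size 2, min 35) -> median=18
Step 6: insert 43 -> lo=[10, 11, 18] (size 3, max 18) hi=[35, 37, 43] (size 3, min 35) -> median=26.5
Step 7: insert 12 -> lo=[10, 11, 12, 18] (size 4, max 18) hi=[35, 37, 43] (size 3, min 35) -> median=18
Step 8: insert 42 -> lo=[10, 11, 12, 18] (size 4, max 18) hi=[35, 37, 42, 43] (size 4, min 35) -> median=26.5
Step 9: insert 45 -> lo=[10, 11, 12, 18, 35] (size 5, max 35) hi=[37, 42, 43, 45] (size 4, min 37) -> median=35
Step 10: insert 35 -> lo=[10, 11, 12, 18, 35] (size 5, max 35) hi=[35, 37, 42, 43, 45] (size 5, min 35) -> median=35

Answer: 35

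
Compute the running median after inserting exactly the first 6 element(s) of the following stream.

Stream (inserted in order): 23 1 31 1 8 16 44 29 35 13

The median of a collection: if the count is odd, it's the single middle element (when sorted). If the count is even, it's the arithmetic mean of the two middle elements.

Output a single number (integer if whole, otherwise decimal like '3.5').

Step 1: insert 23 -> lo=[23] (size 1, max 23) hi=[] (size 0) -> median=23
Step 2: insert 1 -> lo=[1] (size 1, max 1) hi=[23] (size 1, min 23) -> median=12
Step 3: insert 31 -> lo=[1, 23] (size 2, max 23) hi=[31] (size 1, min 31) -> median=23
Step 4: insert 1 -> lo=[1, 1] (size 2, max 1) hi=[23, 31] (size 2, min 23) -> median=12
Step 5: insert 8 -> lo=[1, 1, 8] (size 3, max 8) hi=[23, 31] (size 2, min 23) -> median=8
Step 6: insert 16 -> lo=[1, 1, 8] (size 3, max 8) hi=[16, 23, 31] (size 3, min 16) -> median=12

Answer: 12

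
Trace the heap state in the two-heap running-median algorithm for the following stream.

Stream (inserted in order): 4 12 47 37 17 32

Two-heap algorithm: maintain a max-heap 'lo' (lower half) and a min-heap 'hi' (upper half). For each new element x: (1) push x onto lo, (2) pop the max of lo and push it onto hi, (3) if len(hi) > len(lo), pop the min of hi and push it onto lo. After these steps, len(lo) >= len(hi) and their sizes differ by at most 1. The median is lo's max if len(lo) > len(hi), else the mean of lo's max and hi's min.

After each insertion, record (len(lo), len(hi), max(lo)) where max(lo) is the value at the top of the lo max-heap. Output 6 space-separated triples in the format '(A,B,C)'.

Answer: (1,0,4) (1,1,4) (2,1,12) (2,2,12) (3,2,17) (3,3,17)

Derivation:
Step 1: insert 4 -> lo=[4] hi=[] -> (len(lo)=1, len(hi)=0, max(lo)=4)
Step 2: insert 12 -> lo=[4] hi=[12] -> (len(lo)=1, len(hi)=1, max(lo)=4)
Step 3: insert 47 -> lo=[4, 12] hi=[47] -> (len(lo)=2, len(hi)=1, max(lo)=12)
Step 4: insert 37 -> lo=[4, 12] hi=[37, 47] -> (len(lo)=2, len(hi)=2, max(lo)=12)
Step 5: insert 17 -> lo=[4, 12, 17] hi=[37, 47] -> (len(lo)=3, len(hi)=2, max(lo)=17)
Step 6: insert 32 -> lo=[4, 12, 17] hi=[32, 37, 47] -> (len(lo)=3, len(hi)=3, max(lo)=17)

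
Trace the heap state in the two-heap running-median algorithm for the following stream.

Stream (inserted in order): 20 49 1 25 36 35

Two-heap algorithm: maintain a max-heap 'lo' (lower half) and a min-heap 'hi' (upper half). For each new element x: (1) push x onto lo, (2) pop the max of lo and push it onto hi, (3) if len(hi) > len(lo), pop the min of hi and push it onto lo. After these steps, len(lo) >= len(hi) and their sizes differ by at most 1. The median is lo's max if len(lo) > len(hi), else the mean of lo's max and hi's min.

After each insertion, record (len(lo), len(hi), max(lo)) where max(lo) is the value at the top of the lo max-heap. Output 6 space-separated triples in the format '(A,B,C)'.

Step 1: insert 20 -> lo=[20] hi=[] -> (len(lo)=1, len(hi)=0, max(lo)=20)
Step 2: insert 49 -> lo=[20] hi=[49] -> (len(lo)=1, len(hi)=1, max(lo)=20)
Step 3: insert 1 -> lo=[1, 20] hi=[49] -> (len(lo)=2, len(hi)=1, max(lo)=20)
Step 4: insert 25 -> lo=[1, 20] hi=[25, 49] -> (len(lo)=2, len(hi)=2, max(lo)=20)
Step 5: insert 36 -> lo=[1, 20, 25] hi=[36, 49] -> (len(lo)=3, len(hi)=2, max(lo)=25)
Step 6: insert 35 -> lo=[1, 20, 25] hi=[35, 36, 49] -> (len(lo)=3, len(hi)=3, max(lo)=25)

Answer: (1,0,20) (1,1,20) (2,1,20) (2,2,20) (3,2,25) (3,3,25)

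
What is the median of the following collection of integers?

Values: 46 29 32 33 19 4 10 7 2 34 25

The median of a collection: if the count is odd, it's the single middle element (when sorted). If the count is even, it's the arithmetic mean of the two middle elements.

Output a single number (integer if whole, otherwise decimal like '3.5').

Answer: 25

Derivation:
Step 1: insert 46 -> lo=[46] (size 1, max 46) hi=[] (size 0) -> median=46
Step 2: insert 29 -> lo=[29] (size 1, max 29) hi=[46] (size 1, min 46) -> median=37.5
Step 3: insert 32 -> lo=[29, 32] (size 2, max 32) hi=[46] (size 1, min 46) -> median=32
Step 4: insert 33 -> lo=[29, 32] (size 2, max 32) hi=[33, 46] (size 2, min 33) -> median=32.5
Step 5: insert 19 -> lo=[19, 29, 32] (size 3, max 32) hi=[33, 46] (size 2, min 33) -> median=32
Step 6: insert 4 -> lo=[4, 19, 29] (size 3, max 29) hi=[32, 33, 46] (size 3, min 32) -> median=30.5
Step 7: insert 10 -> lo=[4, 10, 19, 29] (size 4, max 29) hi=[32, 33, 46] (size 3, min 32) -> median=29
Step 8: insert 7 -> lo=[4, 7, 10, 19] (size 4, max 19) hi=[29, 32, 33, 46] (size 4, min 29) -> median=24
Step 9: insert 2 -> lo=[2, 4, 7, 10, 19] (size 5, max 19) hi=[29, 32, 33, 46] (size 4, min 29) -> median=19
Step 10: insert 34 -> lo=[2, 4, 7, 10, 19] (size 5, max 19) hi=[29, 32, 33, 34, 46] (size 5, min 29) -> median=24
Step 11: insert 25 -> lo=[2, 4, 7, 10, 19, 25] (size 6, max 25) hi=[29, 32, 33, 34, 46] (size 5, min 29) -> median=25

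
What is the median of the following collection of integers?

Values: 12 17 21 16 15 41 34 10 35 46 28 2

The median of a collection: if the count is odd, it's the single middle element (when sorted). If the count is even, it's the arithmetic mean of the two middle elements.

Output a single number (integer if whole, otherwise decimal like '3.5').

Step 1: insert 12 -> lo=[12] (size 1, max 12) hi=[] (size 0) -> median=12
Step 2: insert 17 -> lo=[12] (size 1, max 12) hi=[17] (size 1, min 17) -> median=14.5
Step 3: insert 21 -> lo=[12, 17] (size 2, max 17) hi=[21] (size 1, min 21) -> median=17
Step 4: insert 16 -> lo=[12, 16] (size 2, max 16) hi=[17, 21] (size 2, min 17) -> median=16.5
Step 5: insert 15 -> lo=[12, 15, 16] (size 3, max 16) hi=[17, 21] (size 2, min 17) -> median=16
Step 6: insert 41 -> lo=[12, 15, 16] (size 3, max 16) hi=[17, 21, 41] (size 3, min 17) -> median=16.5
Step 7: insert 34 -> lo=[12, 15, 16, 17] (size 4, max 17) hi=[21, 34, 41] (size 3, min 21) -> median=17
Step 8: insert 10 -> lo=[10, 12, 15, 16] (size 4, max 16) hi=[17, 21, 34, 41] (size 4, min 17) -> median=16.5
Step 9: insert 35 -> lo=[10, 12, 15, 16, 17] (size 5, max 17) hi=[21, 34, 35, 41] (size 4, min 21) -> median=17
Step 10: insert 46 -> lo=[10, 12, 15, 16, 17] (size 5, max 17) hi=[21, 34, 35, 41, 46] (size 5, min 21) -> median=19
Step 11: insert 28 -> lo=[10, 12, 15, 16, 17, 21] (size 6, max 21) hi=[28, 34, 35, 41, 46] (size 5, min 28) -> median=21
Step 12: insert 2 -> lo=[2, 10, 12, 15, 16, 17] (size 6, max 17) hi=[21, 28, 34, 35, 41, 46] (size 6, min 21) -> median=19

Answer: 19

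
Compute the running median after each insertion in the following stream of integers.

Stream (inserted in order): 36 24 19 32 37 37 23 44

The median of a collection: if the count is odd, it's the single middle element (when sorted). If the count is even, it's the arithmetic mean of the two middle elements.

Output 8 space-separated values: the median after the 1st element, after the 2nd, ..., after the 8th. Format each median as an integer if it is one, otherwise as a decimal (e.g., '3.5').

Step 1: insert 36 -> lo=[36] (size 1, max 36) hi=[] (size 0) -> median=36
Step 2: insert 24 -> lo=[24] (size 1, max 24) hi=[36] (size 1, min 36) -> median=30
Step 3: insert 19 -> lo=[19, 24] (size 2, max 24) hi=[36] (size 1, min 36) -> median=24
Step 4: insert 32 -> lo=[19, 24] (size 2, max 24) hi=[32, 36] (size 2, min 32) -> median=28
Step 5: insert 37 -> lo=[19, 24, 32] (size 3, max 32) hi=[36, 37] (size 2, min 36) -> median=32
Step 6: insert 37 -> lo=[19, 24, 32] (size 3, max 32) hi=[36, 37, 37] (size 3, min 36) -> median=34
Step 7: insert 23 -> lo=[19, 23, 24, 32] (size 4, max 32) hi=[36, 37, 37] (size 3, min 36) -> median=32
Step 8: insert 44 -> lo=[19, 23, 24, 32] (size 4, max 32) hi=[36, 37, 37, 44] (size 4, min 36) -> median=34

Answer: 36 30 24 28 32 34 32 34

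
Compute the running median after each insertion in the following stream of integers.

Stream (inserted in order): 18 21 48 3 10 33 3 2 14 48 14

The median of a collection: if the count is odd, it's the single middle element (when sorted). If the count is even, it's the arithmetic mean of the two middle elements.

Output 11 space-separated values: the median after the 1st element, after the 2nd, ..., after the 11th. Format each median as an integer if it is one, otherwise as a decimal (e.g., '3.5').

Step 1: insert 18 -> lo=[18] (size 1, max 18) hi=[] (size 0) -> median=18
Step 2: insert 21 -> lo=[18] (size 1, max 18) hi=[21] (size 1, min 21) -> median=19.5
Step 3: insert 48 -> lo=[18, 21] (size 2, max 21) hi=[48] (size 1, min 48) -> median=21
Step 4: insert 3 -> lo=[3, 18] (size 2, max 18) hi=[21, 48] (size 2, min 21) -> median=19.5
Step 5: insert 10 -> lo=[3, 10, 18] (size 3, max 18) hi=[21, 48] (size 2, min 21) -> median=18
Step 6: insert 33 -> lo=[3, 10, 18] (size 3, max 18) hi=[21, 33, 48] (size 3, min 21) -> median=19.5
Step 7: insert 3 -> lo=[3, 3, 10, 18] (size 4, max 18) hi=[21, 33, 48] (size 3, min 21) -> median=18
Step 8: insert 2 -> lo=[2, 3, 3, 10] (size 4, max 10) hi=[18, 21, 33, 48] (size 4, min 18) -> median=14
Step 9: insert 14 -> lo=[2, 3, 3, 10, 14] (size 5, max 14) hi=[18, 21, 33, 48] (size 4, min 18) -> median=14
Step 10: insert 48 -> lo=[2, 3, 3, 10, 14] (size 5, max 14) hi=[18, 21, 33, 48, 48] (size 5, min 18) -> median=16
Step 11: insert 14 -> lo=[2, 3, 3, 10, 14, 14] (size 6, max 14) hi=[18, 21, 33, 48, 48] (size 5, min 18) -> median=14

Answer: 18 19.5 21 19.5 18 19.5 18 14 14 16 14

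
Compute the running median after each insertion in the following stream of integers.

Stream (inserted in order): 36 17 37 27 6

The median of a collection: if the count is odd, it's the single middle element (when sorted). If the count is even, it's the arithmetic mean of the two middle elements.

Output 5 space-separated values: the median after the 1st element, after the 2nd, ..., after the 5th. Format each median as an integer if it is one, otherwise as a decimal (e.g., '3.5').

Answer: 36 26.5 36 31.5 27

Derivation:
Step 1: insert 36 -> lo=[36] (size 1, max 36) hi=[] (size 0) -> median=36
Step 2: insert 17 -> lo=[17] (size 1, max 17) hi=[36] (size 1, min 36) -> median=26.5
Step 3: insert 37 -> lo=[17, 36] (size 2, max 36) hi=[37] (size 1, min 37) -> median=36
Step 4: insert 27 -> lo=[17, 27] (size 2, max 27) hi=[36, 37] (size 2, min 36) -> median=31.5
Step 5: insert 6 -> lo=[6, 17, 27] (size 3, max 27) hi=[36, 37] (size 2, min 36) -> median=27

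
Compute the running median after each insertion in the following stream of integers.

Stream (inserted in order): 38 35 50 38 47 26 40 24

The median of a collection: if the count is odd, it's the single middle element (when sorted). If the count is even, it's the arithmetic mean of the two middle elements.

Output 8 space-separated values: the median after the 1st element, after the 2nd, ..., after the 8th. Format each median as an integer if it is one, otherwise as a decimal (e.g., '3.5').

Step 1: insert 38 -> lo=[38] (size 1, max 38) hi=[] (size 0) -> median=38
Step 2: insert 35 -> lo=[35] (size 1, max 35) hi=[38] (size 1, min 38) -> median=36.5
Step 3: insert 50 -> lo=[35, 38] (size 2, max 38) hi=[50] (size 1, min 50) -> median=38
Step 4: insert 38 -> lo=[35, 38] (size 2, max 38) hi=[38, 50] (size 2, min 38) -> median=38
Step 5: insert 47 -> lo=[35, 38, 38] (size 3, max 38) hi=[47, 50] (size 2, min 47) -> median=38
Step 6: insert 26 -> lo=[26, 35, 38] (size 3, max 38) hi=[38, 47, 50] (size 3, min 38) -> median=38
Step 7: insert 40 -> lo=[26, 35, 38, 38] (size 4, max 38) hi=[40, 47, 50] (size 3, min 40) -> median=38
Step 8: insert 24 -> lo=[24, 26, 35, 38] (size 4, max 38) hi=[38, 40, 47, 50] (size 4, min 38) -> median=38

Answer: 38 36.5 38 38 38 38 38 38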